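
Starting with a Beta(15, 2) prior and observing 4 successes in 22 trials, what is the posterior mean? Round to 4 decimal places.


Posterior parameters: alpha = 15 + 4 = 19
beta = 2 + 18 = 20
Posterior mean = alpha / (alpha + beta) = 19 / 39
= 0.4872

0.4872


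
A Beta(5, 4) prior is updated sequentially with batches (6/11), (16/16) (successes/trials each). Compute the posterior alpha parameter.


Sequential conjugate updating is equivalent to a single batch update.
Total successes across all batches = 22
alpha_posterior = alpha_prior + total_successes = 5 + 22
= 27

27


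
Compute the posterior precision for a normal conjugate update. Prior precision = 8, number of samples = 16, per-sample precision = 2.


tau_post = tau_0 + n * tau
= 8 + 16 * 2 = 40

40


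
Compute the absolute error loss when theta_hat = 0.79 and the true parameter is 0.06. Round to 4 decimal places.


L = |theta_hat - theta_true|
= |0.79 - 0.06| = 0.73

0.73


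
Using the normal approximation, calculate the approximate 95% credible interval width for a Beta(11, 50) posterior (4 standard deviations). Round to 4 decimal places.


Var(Beta) = 11*50/(61^2 * 62) = 0.0024
SD = 0.0488
Width ~ 4*SD = 0.1953

0.1953


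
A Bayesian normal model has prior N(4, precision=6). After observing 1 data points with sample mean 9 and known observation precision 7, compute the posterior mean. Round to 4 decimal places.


Posterior mean = (prior_precision * prior_mean + n * data_precision * data_mean) / (prior_precision + n * data_precision)
Numerator = 6*4 + 1*7*9 = 87
Denominator = 6 + 1*7 = 13
Posterior mean = 6.6923

6.6923


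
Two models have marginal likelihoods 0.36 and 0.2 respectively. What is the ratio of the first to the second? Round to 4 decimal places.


Evidence ratio = 0.36 / 0.2
= 1.8

1.8


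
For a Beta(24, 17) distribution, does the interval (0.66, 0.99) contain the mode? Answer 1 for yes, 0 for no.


Mode of Beta(a,b) = (a-1)/(a+b-2)
= (24-1)/(24+17-2) = 0.5897
Check: 0.66 <= 0.5897 <= 0.99?
Result: 0

0


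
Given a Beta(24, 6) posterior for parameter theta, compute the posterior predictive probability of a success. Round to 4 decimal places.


For a Beta-Bernoulli model, the predictive probability is the mean:
P(success) = 24/(24+6) = 24/30 = 0.8

0.8


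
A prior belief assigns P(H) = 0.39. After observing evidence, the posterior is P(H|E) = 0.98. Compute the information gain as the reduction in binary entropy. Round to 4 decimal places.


H(prior) = -0.39*log2(0.39) - 0.61*log2(0.61)
= 0.9648
H(post) = -0.98*log2(0.98) - 0.02*log2(0.02)
= 0.1414
IG = 0.9648 - 0.1414 = 0.8234

0.8234


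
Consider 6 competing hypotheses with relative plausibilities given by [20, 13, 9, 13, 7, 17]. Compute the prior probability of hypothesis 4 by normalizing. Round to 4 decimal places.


Sum of weights = 20 + 13 + 9 + 13 + 7 + 17 = 79
Normalized prior for H4 = 13 / 79
= 0.1646

0.1646


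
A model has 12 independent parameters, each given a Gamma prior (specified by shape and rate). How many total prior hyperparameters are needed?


Each Gamma prior needs 2 hyperparameters (shape and rate).
Total = 2 * 12 = 24

24


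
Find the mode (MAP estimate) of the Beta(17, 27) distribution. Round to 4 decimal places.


For Beta(a,b) with a,b > 1:
Mode = (a-1)/(a+b-2) = (17-1)/(44-2)
= 16/42 = 0.381

0.381


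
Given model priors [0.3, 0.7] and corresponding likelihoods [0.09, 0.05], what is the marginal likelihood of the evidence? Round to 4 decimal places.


P(E) = sum_i P(M_i) P(E|M_i)
= 0.027 + 0.035
= 0.062

0.062


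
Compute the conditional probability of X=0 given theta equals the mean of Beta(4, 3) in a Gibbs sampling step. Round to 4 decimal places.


Mean of Beta(4, 3) = 0.5714
P(X=0 | theta=0.5714) = 0.4286

0.4286


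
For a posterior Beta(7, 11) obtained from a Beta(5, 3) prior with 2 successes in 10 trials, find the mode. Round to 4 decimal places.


Mode = (alpha - 1) / (alpha + beta - 2)
= 6 / 16
= 0.375

0.375


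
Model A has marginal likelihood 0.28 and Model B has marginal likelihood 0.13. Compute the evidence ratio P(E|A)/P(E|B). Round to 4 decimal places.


Evidence ratio = P(E|A) / P(E|B)
= 0.28 / 0.13
= 2.1538

2.1538


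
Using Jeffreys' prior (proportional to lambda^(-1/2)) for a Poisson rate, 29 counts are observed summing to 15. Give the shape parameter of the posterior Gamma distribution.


Conjugate update: Gamma(prior_shape + S, prior_rate + n).
Prior shape = 0.5, prior rate = 0.
Posterior shape = 0.5 + S = 0.5 + 15 = 15.5

15.5


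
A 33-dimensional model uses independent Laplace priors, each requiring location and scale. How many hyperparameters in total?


Per parameter: 2 (location and scale).
Total = 33 * 2 = 66

66


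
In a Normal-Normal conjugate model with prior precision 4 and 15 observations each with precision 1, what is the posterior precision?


Posterior precision = prior precision + n * observation precision
= 4 + 15 * 1
= 4 + 15 = 19

19


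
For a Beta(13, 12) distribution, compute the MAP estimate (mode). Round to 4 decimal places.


MAP = mode = (a-1)/(a+b-2)
= (13-1)/(13+12-2)
= 12/23 = 0.5217

0.5217


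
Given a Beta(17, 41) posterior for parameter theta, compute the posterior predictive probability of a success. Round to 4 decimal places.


For a Beta-Bernoulli model, the predictive probability is the mean:
P(success) = 17/(17+41) = 17/58 = 0.2931

0.2931


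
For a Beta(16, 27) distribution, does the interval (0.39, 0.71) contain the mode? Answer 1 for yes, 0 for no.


Mode of Beta(a,b) = (a-1)/(a+b-2)
= (16-1)/(16+27-2) = 0.3659
Check: 0.39 <= 0.3659 <= 0.71?
Result: 0

0


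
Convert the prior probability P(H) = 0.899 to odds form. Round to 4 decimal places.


P(not H) = 1 - 0.899 = 0.101
Odds = 0.899 / 0.101 = 8.901

8.901


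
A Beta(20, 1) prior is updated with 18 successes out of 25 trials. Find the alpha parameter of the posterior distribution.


In the Beta-Binomial conjugate update:
alpha_post = alpha_prior + successes
= 20 + 18
= 38

38


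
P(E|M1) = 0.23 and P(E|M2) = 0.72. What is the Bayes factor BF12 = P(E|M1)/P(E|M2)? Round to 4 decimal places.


Bayes factor BF12 = P(E|M1) / P(E|M2)
= 0.23 / 0.72
= 0.3194

0.3194


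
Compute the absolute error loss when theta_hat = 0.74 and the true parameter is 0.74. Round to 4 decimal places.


L = |theta_hat - theta_true|
= |0.74 - 0.74| = 0.0

0.0


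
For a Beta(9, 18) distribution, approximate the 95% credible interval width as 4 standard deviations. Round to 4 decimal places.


Variance of Beta(a,b) = ab / ((a+b)^2 * (a+b+1))
= 9*18 / ((27)^2 * 28)
= 0.0079
SD = sqrt(0.0079) = 0.0891
Width = 4 * SD = 0.3563

0.3563


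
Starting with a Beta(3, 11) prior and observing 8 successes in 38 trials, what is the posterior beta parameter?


Posterior beta = prior beta + failures
Failures = 38 - 8 = 30
beta_post = 11 + 30 = 41

41


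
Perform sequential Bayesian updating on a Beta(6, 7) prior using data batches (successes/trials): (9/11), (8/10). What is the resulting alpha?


Accumulate successes: 17
Posterior alpha = prior alpha + sum of successes
= 6 + 17 = 23

23


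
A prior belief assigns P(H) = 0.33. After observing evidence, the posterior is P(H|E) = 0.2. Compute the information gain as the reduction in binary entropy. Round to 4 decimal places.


H(prior) = -0.33*log2(0.33) - 0.67*log2(0.67)
= 0.9149
H(post) = -0.2*log2(0.2) - 0.8*log2(0.8)
= 0.7219
IG = 0.9149 - 0.7219 = 0.193

0.193


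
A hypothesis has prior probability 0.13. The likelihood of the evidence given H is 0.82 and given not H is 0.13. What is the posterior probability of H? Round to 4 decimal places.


Using Bayes' theorem:
P(E) = 0.13 * 0.82 + 0.87 * 0.13
P(E) = 0.2197
P(H|E) = (0.13 * 0.82) / 0.2197 = 0.4852

0.4852


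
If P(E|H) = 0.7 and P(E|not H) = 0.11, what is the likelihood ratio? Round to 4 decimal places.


Likelihood ratio = P(E|H) / P(E|not H)
= 0.7 / 0.11
= 6.3636

6.3636


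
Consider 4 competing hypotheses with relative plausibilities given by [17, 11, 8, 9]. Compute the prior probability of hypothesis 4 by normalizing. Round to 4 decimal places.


Sum of weights = 17 + 11 + 8 + 9 = 45
Normalized prior for H4 = 9 / 45
= 0.2

0.2


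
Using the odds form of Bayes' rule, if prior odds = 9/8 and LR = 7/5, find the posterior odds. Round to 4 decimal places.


Bayes' rule in odds form: posterior odds = prior odds * LR
= (9 * 7) / (8 * 5)
= 63/40 = 1.575

1.575


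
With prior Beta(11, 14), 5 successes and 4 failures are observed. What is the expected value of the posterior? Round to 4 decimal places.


Posterior = Beta(16, 18)
E[theta] = alpha/(alpha+beta)
= 16/34 = 0.4706

0.4706


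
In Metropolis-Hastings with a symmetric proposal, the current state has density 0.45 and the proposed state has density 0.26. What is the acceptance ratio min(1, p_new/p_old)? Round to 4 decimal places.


Ratio = p_new / p_old = 0.26 / 0.45 = 0.5778
Acceptance = min(1, 0.5778) = 0.5778

0.5778


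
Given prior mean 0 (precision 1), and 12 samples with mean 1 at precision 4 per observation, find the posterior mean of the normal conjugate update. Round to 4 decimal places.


The posterior mean is a precision-weighted average of prior and data.
Post. prec. = 1 + 48 = 49
Post. mean = (0 + 48)/49 = 48/49 = 0.9796

0.9796


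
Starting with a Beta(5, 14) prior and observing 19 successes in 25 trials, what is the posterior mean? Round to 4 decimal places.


Posterior parameters: alpha = 5 + 19 = 24
beta = 14 + 6 = 20
Posterior mean = alpha / (alpha + beta) = 24 / 44
= 0.5455

0.5455


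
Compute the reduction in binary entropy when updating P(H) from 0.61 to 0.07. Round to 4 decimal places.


H_before = -p*log2(p) - (1-p)*log2(1-p) for p=0.61: 0.9648
H_after for p=0.07: 0.3659
Reduction = 0.9648 - 0.3659 = 0.5989

0.5989


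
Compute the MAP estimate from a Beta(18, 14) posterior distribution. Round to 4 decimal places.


MAP = mode of Beta distribution
= (alpha - 1)/(alpha + beta - 2)
= (18-1)/(18+14-2)
= 17/30 = 0.5667

0.5667


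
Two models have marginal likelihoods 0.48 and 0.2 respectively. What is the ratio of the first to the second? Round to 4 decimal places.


Evidence ratio = 0.48 / 0.2
= 2.4

2.4


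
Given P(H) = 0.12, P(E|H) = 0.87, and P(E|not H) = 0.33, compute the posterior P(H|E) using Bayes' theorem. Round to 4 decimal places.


By Bayes' theorem: P(H|E) = P(E|H)*P(H) / P(E)
P(E) = P(E|H)*P(H) + P(E|not H)*P(not H)
P(E) = 0.87*0.12 + 0.33*0.88 = 0.3948
P(H|E) = 0.87*0.12 / 0.3948 = 0.2644

0.2644


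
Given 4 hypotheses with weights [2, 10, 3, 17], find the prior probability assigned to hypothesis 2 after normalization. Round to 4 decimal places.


To normalize, divide each weight by the sum of all weights.
Sum = 32
Prior(H2) = 10/32 = 0.3125

0.3125


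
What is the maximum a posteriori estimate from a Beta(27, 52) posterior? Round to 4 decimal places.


The MAP estimate equals the mode of the distribution.
Mode of Beta(a,b) = (a-1)/(a+b-2)
= 26/77
= 0.3377

0.3377


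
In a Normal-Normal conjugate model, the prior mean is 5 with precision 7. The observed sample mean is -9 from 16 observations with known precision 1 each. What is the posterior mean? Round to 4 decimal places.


Posterior precision = tau0 + n*tau = 7 + 16*1 = 23
Posterior mean = (tau0*mu0 + n*tau*xbar) / posterior_precision
= (7*5 + 16*1*-9) / 23
= -109 / 23 = -4.7391

-4.7391


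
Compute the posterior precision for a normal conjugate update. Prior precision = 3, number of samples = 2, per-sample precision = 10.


tau_post = tau_0 + n * tau
= 3 + 2 * 10 = 23

23


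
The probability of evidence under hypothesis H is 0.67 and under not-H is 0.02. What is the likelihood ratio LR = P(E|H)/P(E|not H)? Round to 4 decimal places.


LR = 0.67 / 0.02
= 33.5

33.5


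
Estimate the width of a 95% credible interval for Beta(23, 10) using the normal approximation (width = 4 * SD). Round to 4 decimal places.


For Beta(a,b): Var = ab/((a+b)^2(a+b+1))
Var = 0.0062, SD = 0.0788
Approximate 95% CI width = 4 * 0.0788 = 0.3153

0.3153


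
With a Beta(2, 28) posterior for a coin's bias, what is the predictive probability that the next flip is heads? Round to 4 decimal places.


The predictive probability equals the posterior mean.
P(next = heads) = alpha / (alpha + beta)
= 2 / 30 = 0.0667

0.0667


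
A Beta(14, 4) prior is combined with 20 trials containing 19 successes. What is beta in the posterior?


In conjugate updating:
beta_posterior = beta_prior + (n - k)
= 4 + (20 - 19)
= 4 + 1 = 5

5


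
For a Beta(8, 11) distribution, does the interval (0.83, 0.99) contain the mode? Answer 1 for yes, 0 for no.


Mode of Beta(a,b) = (a-1)/(a+b-2)
= (8-1)/(8+11-2) = 0.4118
Check: 0.83 <= 0.4118 <= 0.99?
Result: 0

0


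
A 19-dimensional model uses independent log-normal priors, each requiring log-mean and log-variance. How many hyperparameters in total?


Per parameter: 2 (log-mean and log-variance).
Total = 19 * 2 = 38

38


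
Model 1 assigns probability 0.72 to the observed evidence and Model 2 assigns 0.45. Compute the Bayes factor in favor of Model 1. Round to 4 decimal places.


BF = P(data|M1) / P(data|M2)
= 0.72 / 0.45 = 1.6

1.6


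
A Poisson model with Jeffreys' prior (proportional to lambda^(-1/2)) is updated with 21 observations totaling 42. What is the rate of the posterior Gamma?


Posterior = Gamma(0.5 + S, n)
= Gamma(0.5 + 42, 21)
Posterior rate = 0 + n = 21

21.0


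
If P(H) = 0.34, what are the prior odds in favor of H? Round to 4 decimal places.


Prior odds = P(H) / (1 - P(H))
= 0.34 / 0.66
= 0.5152

0.5152


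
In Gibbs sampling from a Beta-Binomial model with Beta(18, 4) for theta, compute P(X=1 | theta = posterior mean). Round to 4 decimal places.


Posterior mean = alpha/(alpha+beta) = 18/22 = 0.8182
P(X=1|theta=mean) = theta = 0.8182

0.8182


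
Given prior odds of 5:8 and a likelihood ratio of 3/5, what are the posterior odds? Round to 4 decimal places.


Posterior odds = prior odds * LR
Prior odds = 5/8 = 0.625
LR = 3/5 = 0.6
Posterior odds = 0.625 * 0.6 = 0.375

0.375


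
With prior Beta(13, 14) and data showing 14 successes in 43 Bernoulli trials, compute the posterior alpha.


Conjugate update: alpha_posterior = alpha_prior + k
= 13 + 14 = 27

27


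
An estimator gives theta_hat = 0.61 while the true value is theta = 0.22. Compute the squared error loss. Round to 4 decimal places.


The squared error loss is (theta_hat - theta)^2
= (0.61 - 0.22)^2
= (0.39)^2 = 0.1521

0.1521


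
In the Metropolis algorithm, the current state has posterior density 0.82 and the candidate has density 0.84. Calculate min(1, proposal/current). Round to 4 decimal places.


Ratio = 0.84/0.82 = 1.0244
Acceptance probability = min(1, 1.0244)
= 1.0

1.0


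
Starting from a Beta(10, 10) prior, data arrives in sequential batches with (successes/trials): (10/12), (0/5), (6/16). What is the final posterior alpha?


In sequential Bayesian updating, we sum all successes.
Total successes = 16
Final alpha = 10 + 16 = 26

26


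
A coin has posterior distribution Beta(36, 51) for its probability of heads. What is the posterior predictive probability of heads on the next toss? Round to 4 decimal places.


Posterior predictive = E[theta] = alpha/(alpha+beta)
= 36/87
= 0.4138

0.4138


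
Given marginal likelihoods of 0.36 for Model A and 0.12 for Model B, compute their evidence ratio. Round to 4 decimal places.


Ratio = ML(A) / ML(B) = 0.36/0.12
= 3.0

3.0


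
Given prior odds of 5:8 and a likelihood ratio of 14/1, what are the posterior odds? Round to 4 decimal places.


Posterior odds = prior odds * LR
Prior odds = 5/8 = 0.625
LR = 14/1 = 14.0
Posterior odds = 0.625 * 14.0 = 8.75

8.75


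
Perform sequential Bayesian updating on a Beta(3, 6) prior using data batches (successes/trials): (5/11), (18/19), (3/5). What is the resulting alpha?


Accumulate successes: 26
Posterior alpha = prior alpha + sum of successes
= 3 + 26 = 29

29


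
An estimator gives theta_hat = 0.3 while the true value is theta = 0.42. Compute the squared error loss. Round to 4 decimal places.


The squared error loss is (theta_hat - theta)^2
= (0.3 - 0.42)^2
= (-0.12)^2 = 0.0144

0.0144


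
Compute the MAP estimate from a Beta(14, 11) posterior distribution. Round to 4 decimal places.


MAP = mode of Beta distribution
= (alpha - 1)/(alpha + beta - 2)
= (14-1)/(14+11-2)
= 13/23 = 0.5652

0.5652


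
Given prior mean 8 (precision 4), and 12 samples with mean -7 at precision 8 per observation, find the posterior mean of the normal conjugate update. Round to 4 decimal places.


The posterior mean is a precision-weighted average of prior and data.
Post. prec. = 4 + 96 = 100
Post. mean = (32 + -672)/100 = -640/100 = -6.4

-6.4


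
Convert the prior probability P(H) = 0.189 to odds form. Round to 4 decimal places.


P(not H) = 1 - 0.189 = 0.811
Odds = 0.189 / 0.811 = 0.233

0.233


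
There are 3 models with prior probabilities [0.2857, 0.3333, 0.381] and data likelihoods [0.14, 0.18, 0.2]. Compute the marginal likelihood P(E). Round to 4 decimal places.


P(E) = sum over models of P(M_i) * P(E|M_i)
= 0.2857*0.14 + 0.3333*0.18 + 0.381*0.2
= 0.1762

0.1762


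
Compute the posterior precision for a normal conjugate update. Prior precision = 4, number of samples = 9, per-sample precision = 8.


tau_post = tau_0 + n * tau
= 4 + 9 * 8 = 76

76


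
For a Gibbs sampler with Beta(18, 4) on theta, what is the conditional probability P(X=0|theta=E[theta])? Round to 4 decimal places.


E[theta] = 18/(18+4) = 0.8182
P(X=0|theta) = 1 - theta = 0.1818

0.1818


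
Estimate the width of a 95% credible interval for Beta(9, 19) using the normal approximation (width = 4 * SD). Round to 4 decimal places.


For Beta(a,b): Var = ab/((a+b)^2(a+b+1))
Var = 0.0075, SD = 0.0867
Approximate 95% CI width = 4 * 0.0867 = 0.3469

0.3469


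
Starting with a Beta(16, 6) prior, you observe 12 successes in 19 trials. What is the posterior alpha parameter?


For a Beta-Binomial conjugate model:
Posterior alpha = prior alpha + number of successes
= 16 + 12 = 28

28


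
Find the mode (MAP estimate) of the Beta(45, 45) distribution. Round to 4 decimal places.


For Beta(a,b) with a,b > 1:
Mode = (a-1)/(a+b-2) = (45-1)/(90-2)
= 44/88 = 0.5

0.5


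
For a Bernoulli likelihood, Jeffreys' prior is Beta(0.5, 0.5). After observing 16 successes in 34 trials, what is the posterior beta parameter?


Jeffreys' prior for Bernoulli is Beta(0.5, 0.5).
Posterior is Beta(0.5 + k, 0.5 + n - k).
Posterior beta = 0.5 + (n - k) = 0.5 + 18 = 18.5

18.5


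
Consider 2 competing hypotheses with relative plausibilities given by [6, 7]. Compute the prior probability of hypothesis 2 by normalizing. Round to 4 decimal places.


Sum of weights = 6 + 7 = 13
Normalized prior for H2 = 7 / 13
= 0.5385

0.5385


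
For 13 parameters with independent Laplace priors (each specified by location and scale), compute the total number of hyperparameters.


A Laplace prior has 2 hyperparameters per parameter.
Total = 13 * 2 = 26

26


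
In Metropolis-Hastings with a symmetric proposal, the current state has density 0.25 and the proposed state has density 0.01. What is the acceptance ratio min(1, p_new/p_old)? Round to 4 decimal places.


Ratio = p_new / p_old = 0.01 / 0.25 = 0.04
Acceptance = min(1, 0.04) = 0.04

0.04


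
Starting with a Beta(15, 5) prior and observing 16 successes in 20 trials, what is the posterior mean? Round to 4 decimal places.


Posterior parameters: alpha = 15 + 16 = 31
beta = 5 + 4 = 9
Posterior mean = alpha / (alpha + beta) = 31 / 40
= 0.775

0.775


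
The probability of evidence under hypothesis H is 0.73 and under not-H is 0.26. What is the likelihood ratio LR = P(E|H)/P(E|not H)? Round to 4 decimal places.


LR = 0.73 / 0.26
= 2.8077

2.8077


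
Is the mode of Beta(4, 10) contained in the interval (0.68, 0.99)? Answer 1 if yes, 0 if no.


Mode = (a-1)/(a+b-2) = 3/12 = 0.25
Interval: (0.68, 0.99)
Contains mode? 0

0


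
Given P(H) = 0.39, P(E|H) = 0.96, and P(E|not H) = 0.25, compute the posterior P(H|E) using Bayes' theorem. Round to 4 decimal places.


By Bayes' theorem: P(H|E) = P(E|H)*P(H) / P(E)
P(E) = P(E|H)*P(H) + P(E|not H)*P(not H)
P(E) = 0.96*0.39 + 0.25*0.61 = 0.5269
P(H|E) = 0.96*0.39 / 0.5269 = 0.7106

0.7106


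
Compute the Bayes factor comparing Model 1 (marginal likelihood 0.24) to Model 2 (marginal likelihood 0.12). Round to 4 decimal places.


BF12 = marginal likelihood of M1 / marginal likelihood of M2
= 0.24/0.12
= 2.0

2.0


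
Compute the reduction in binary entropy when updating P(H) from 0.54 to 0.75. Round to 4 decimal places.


H_before = -p*log2(p) - (1-p)*log2(1-p) for p=0.54: 0.9954
H_after for p=0.75: 0.8113
Reduction = 0.9954 - 0.8113 = 0.1841

0.1841


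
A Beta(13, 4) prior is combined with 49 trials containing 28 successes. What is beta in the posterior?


In conjugate updating:
beta_posterior = beta_prior + (n - k)
= 4 + (49 - 28)
= 4 + 21 = 25

25


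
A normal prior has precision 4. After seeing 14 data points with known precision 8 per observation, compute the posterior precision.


In the conjugate normal model, precisions add:
tau_posterior = tau_prior + n * tau_data
= 4 + 14*8 = 116

116


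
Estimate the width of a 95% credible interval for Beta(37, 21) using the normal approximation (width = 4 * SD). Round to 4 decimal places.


For Beta(a,b): Var = ab/((a+b)^2(a+b+1))
Var = 0.0039, SD = 0.0626
Approximate 95% CI width = 4 * 0.0626 = 0.2503

0.2503


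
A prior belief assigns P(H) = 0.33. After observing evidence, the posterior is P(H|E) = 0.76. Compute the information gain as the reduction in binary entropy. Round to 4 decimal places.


H(prior) = -0.33*log2(0.33) - 0.67*log2(0.67)
= 0.9149
H(post) = -0.76*log2(0.76) - 0.24*log2(0.24)
= 0.795
IG = 0.9149 - 0.795 = 0.1199

0.1199


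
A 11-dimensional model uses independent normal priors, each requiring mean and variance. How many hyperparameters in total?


Per parameter: 2 (mean and variance).
Total = 11 * 2 = 22

22


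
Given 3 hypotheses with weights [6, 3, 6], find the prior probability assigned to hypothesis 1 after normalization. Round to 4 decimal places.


To normalize, divide each weight by the sum of all weights.
Sum = 15
Prior(H1) = 6/15 = 0.4

0.4


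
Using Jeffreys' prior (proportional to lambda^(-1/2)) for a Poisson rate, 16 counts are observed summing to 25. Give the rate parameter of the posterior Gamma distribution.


Conjugate update: Gamma(prior_shape + S, prior_rate + n).
Prior shape = 0.5, prior rate = 0.
Posterior rate = 0 + n = 16

16.0


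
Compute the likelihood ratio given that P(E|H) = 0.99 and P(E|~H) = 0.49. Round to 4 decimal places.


LR = P(E|H) / P(E|~H)
= 0.99 / 0.49 = 2.0204

2.0204


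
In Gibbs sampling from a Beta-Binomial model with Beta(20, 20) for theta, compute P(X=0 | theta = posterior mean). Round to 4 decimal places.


Posterior mean = alpha/(alpha+beta) = 20/40 = 0.5
P(X=0|theta=mean) = 1 - theta = 0.5

0.5


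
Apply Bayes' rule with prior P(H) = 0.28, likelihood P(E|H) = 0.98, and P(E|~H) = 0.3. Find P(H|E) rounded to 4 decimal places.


Step 1: Compute marginal P(E) = P(E|H)P(H) + P(E|~H)P(~H)
= 0.98*0.28 + 0.3*0.72 = 0.4904
Step 2: P(H|E) = P(E|H)P(H)/P(E) = 0.2744/0.4904
= 0.5595

0.5595


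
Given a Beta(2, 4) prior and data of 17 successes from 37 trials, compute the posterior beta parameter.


Number of failures = 37 - 17 = 20
Posterior beta = 4 + 20 = 24

24


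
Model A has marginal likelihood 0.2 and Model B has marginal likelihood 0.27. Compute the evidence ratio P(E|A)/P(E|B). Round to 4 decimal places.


Evidence ratio = P(E|A) / P(E|B)
= 0.2 / 0.27
= 0.7407

0.7407


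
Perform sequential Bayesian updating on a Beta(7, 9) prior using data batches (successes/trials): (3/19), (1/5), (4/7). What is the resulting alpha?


Accumulate successes: 8
Posterior alpha = prior alpha + sum of successes
= 7 + 8 = 15

15


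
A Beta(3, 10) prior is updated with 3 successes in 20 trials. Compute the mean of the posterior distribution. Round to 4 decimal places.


After update: Beta(6, 27)
Mean = 6 / (6 + 27) = 6 / 33
= 0.1818

0.1818


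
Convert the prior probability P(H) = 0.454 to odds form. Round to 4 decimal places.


P(not H) = 1 - 0.454 = 0.546
Odds = 0.454 / 0.546 = 0.8315

0.8315


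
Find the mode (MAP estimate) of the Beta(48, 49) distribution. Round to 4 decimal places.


For Beta(a,b) with a,b > 1:
Mode = (a-1)/(a+b-2) = (48-1)/(97-2)
= 47/95 = 0.4947

0.4947


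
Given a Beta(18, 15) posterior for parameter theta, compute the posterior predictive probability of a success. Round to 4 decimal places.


For a Beta-Bernoulli model, the predictive probability is the mean:
P(success) = 18/(18+15) = 18/33 = 0.5455

0.5455


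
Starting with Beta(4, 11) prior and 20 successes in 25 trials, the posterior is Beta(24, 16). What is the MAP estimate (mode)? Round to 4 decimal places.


The mode of Beta(a, b) when a > 1 and b > 1 is (a-1)/(a+b-2)
= (24 - 1) / (24 + 16 - 2)
= 23 / 38
= 0.6053

0.6053


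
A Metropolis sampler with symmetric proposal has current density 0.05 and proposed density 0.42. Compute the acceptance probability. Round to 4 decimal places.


For symmetric proposals, acceptance = min(1, pi(x*)/pi(x))
= min(1, 0.42/0.05)
= min(1, 8.4) = 1.0

1.0


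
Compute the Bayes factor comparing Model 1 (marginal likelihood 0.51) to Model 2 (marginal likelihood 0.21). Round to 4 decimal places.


BF12 = marginal likelihood of M1 / marginal likelihood of M2
= 0.51/0.21
= 2.4286

2.4286


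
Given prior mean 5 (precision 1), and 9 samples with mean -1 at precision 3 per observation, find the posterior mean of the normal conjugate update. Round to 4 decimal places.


The posterior mean is a precision-weighted average of prior and data.
Post. prec. = 1 + 27 = 28
Post. mean = (5 + -27)/28 = -22/28 = -0.7857

-0.7857


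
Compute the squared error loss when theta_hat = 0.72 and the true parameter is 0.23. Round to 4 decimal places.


L = (theta_hat - theta_true)^2
= (0.72 - 0.23)^2
= 0.49^2 = 0.2401

0.2401


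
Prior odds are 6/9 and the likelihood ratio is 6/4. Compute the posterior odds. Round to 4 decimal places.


Posterior odds = prior odds * likelihood ratio
= (6/9) * (6/4)
= 36 / 36
= 1.0

1.0


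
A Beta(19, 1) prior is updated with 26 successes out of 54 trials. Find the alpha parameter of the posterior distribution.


In the Beta-Binomial conjugate update:
alpha_post = alpha_prior + successes
= 19 + 26
= 45

45


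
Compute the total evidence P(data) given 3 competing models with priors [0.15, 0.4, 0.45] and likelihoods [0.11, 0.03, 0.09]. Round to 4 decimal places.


Marginal likelihood = sum P(model_i) * P(data|model_i)
Model 1: 0.15 * 0.11 = 0.0165
Model 2: 0.4 * 0.03 = 0.012
Model 3: 0.45 * 0.09 = 0.0405
Total = 0.069

0.069


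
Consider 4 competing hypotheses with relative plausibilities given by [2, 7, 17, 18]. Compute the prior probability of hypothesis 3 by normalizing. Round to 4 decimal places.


Sum of weights = 2 + 7 + 17 + 18 = 44
Normalized prior for H3 = 17 / 44
= 0.3864

0.3864


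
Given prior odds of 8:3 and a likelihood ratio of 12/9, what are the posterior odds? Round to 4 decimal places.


Posterior odds = prior odds * LR
Prior odds = 8/3 = 2.6667
LR = 12/9 = 1.3333
Posterior odds = 2.6667 * 1.3333 = 3.5556

3.5556


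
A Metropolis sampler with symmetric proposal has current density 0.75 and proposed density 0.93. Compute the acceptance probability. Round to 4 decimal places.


For symmetric proposals, acceptance = min(1, pi(x*)/pi(x))
= min(1, 0.93/0.75)
= min(1, 1.24) = 1.0

1.0


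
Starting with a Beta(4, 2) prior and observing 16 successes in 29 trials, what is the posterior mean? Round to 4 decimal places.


Posterior parameters: alpha = 4 + 16 = 20
beta = 2 + 13 = 15
Posterior mean = alpha / (alpha + beta) = 20 / 35
= 0.5714

0.5714


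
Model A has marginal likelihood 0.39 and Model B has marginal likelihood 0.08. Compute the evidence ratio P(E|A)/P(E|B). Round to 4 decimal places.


Evidence ratio = P(E|A) / P(E|B)
= 0.39 / 0.08
= 4.875

4.875


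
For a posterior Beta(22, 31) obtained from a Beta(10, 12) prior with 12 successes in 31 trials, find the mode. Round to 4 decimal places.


Mode = (alpha - 1) / (alpha + beta - 2)
= 21 / 51
= 0.4118

0.4118


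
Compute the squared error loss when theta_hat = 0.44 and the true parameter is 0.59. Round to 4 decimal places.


L = (theta_hat - theta_true)^2
= (0.44 - 0.59)^2
= -0.15^2 = 0.0225

0.0225


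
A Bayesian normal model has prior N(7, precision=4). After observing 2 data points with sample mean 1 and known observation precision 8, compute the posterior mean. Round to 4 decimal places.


Posterior mean = (prior_precision * prior_mean + n * data_precision * data_mean) / (prior_precision + n * data_precision)
Numerator = 4*7 + 2*8*1 = 44
Denominator = 4 + 2*8 = 20
Posterior mean = 2.2

2.2


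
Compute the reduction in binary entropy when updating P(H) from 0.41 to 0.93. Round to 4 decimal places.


H_before = -p*log2(p) - (1-p)*log2(1-p) for p=0.41: 0.9765
H_after for p=0.93: 0.3659
Reduction = 0.9765 - 0.3659 = 0.6106

0.6106


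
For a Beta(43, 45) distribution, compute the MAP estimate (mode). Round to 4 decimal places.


MAP = mode = (a-1)/(a+b-2)
= (43-1)/(43+45-2)
= 42/86 = 0.4884

0.4884


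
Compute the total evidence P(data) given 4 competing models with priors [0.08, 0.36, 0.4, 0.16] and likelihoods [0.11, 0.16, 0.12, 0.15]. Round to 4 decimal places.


Marginal likelihood = sum P(model_i) * P(data|model_i)
Model 1: 0.08 * 0.11 = 0.0088
Model 2: 0.36 * 0.16 = 0.0576
Model 3: 0.4 * 0.12 = 0.048
Model 4: 0.16 * 0.15 = 0.024
Total = 0.1384

0.1384


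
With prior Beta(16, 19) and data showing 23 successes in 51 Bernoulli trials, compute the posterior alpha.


Conjugate update: alpha_posterior = alpha_prior + k
= 16 + 23 = 39

39


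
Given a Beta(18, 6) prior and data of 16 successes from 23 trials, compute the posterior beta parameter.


Number of failures = 23 - 16 = 7
Posterior beta = 6 + 7 = 13

13


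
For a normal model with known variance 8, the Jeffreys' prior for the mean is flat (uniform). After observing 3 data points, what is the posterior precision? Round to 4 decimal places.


Jeffreys' prior for normal mean (known variance) is flat.
Prior precision = 0.
Posterior precision = prior_prec + n/sigma^2 = 0 + 3/8
= 0.375

0.375


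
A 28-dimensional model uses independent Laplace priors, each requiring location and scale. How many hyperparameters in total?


Per parameter: 2 (location and scale).
Total = 28 * 2 = 56

56


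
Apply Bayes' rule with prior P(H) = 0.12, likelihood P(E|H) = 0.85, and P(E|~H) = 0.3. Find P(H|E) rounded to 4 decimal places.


Step 1: Compute marginal P(E) = P(E|H)P(H) + P(E|~H)P(~H)
= 0.85*0.12 + 0.3*0.88 = 0.366
Step 2: P(H|E) = P(E|H)P(H)/P(E) = 0.102/0.366
= 0.2787

0.2787


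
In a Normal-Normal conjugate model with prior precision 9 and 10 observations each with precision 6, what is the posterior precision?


Posterior precision = prior precision + n * observation precision
= 9 + 10 * 6
= 9 + 60 = 69

69


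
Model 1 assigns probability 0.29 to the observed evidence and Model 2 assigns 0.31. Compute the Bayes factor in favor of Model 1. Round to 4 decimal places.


BF = P(data|M1) / P(data|M2)
= 0.29 / 0.31 = 0.9355

0.9355


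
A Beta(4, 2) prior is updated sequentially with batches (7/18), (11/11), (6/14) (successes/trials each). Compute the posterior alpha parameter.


Sequential conjugate updating is equivalent to a single batch update.
Total successes across all batches = 24
alpha_posterior = alpha_prior + total_successes = 4 + 24
= 28

28


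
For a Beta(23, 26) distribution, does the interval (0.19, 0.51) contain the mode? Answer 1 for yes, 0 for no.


Mode of Beta(a,b) = (a-1)/(a+b-2)
= (23-1)/(23+26-2) = 0.4681
Check: 0.19 <= 0.4681 <= 0.51?
Result: 1

1


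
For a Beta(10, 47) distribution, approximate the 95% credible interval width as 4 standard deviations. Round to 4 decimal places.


Variance of Beta(a,b) = ab / ((a+b)^2 * (a+b+1))
= 10*47 / ((57)^2 * 58)
= 0.0025
SD = sqrt(0.0025) = 0.0499
Width = 4 * SD = 0.1998

0.1998


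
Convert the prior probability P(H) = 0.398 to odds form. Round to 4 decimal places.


P(not H) = 1 - 0.398 = 0.602
Odds = 0.398 / 0.602 = 0.6611

0.6611


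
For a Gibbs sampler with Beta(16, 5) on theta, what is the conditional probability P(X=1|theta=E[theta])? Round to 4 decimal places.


E[theta] = 16/(16+5) = 0.7619
P(X=1|theta) = theta = 0.7619

0.7619


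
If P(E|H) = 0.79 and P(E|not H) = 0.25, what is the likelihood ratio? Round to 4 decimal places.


Likelihood ratio = P(E|H) / P(E|not H)
= 0.79 / 0.25
= 3.16

3.16


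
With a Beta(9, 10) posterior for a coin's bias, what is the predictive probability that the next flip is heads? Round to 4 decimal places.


The predictive probability equals the posterior mean.
P(next = heads) = alpha / (alpha + beta)
= 9 / 19 = 0.4737

0.4737


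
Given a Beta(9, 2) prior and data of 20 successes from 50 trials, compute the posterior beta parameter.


Number of failures = 50 - 20 = 30
Posterior beta = 2 + 30 = 32

32


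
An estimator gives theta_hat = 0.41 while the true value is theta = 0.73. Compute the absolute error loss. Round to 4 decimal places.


The absolute error loss is |theta_hat - theta|
= |0.41 - 0.73|
= 0.32

0.32


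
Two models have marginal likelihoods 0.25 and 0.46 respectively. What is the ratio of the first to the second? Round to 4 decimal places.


Evidence ratio = 0.25 / 0.46
= 0.5435

0.5435


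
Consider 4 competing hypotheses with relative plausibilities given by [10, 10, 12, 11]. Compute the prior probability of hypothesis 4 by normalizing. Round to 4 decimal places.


Sum of weights = 10 + 10 + 12 + 11 = 43
Normalized prior for H4 = 11 / 43
= 0.2558

0.2558


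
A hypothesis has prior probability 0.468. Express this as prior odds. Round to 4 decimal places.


Odds = P(H) / P(not H) = 0.468 / 0.532
= 0.8797

0.8797


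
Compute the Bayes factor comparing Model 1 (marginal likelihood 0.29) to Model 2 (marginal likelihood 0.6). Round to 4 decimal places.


BF12 = marginal likelihood of M1 / marginal likelihood of M2
= 0.29/0.6
= 0.4833

0.4833


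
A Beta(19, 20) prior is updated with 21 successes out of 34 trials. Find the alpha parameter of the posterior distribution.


In the Beta-Binomial conjugate update:
alpha_post = alpha_prior + successes
= 19 + 21
= 40

40


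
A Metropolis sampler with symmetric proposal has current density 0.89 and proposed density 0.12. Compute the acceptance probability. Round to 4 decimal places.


For symmetric proposals, acceptance = min(1, pi(x*)/pi(x))
= min(1, 0.12/0.89)
= min(1, 0.1348) = 0.1348

0.1348


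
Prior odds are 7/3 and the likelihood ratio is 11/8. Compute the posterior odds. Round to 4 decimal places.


Posterior odds = prior odds * likelihood ratio
= (7/3) * (11/8)
= 77 / 24
= 3.2083

3.2083


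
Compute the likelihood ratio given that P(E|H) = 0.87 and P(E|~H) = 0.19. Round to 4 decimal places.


LR = P(E|H) / P(E|~H)
= 0.87 / 0.19 = 4.5789

4.5789


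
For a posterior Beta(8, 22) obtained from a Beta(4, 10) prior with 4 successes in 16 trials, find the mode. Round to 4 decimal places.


Mode = (alpha - 1) / (alpha + beta - 2)
= 7 / 28
= 0.25

0.25


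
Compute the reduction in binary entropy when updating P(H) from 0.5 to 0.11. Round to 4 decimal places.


H_before = -p*log2(p) - (1-p)*log2(1-p) for p=0.5: 1.0
H_after for p=0.11: 0.4999
Reduction = 1.0 - 0.4999 = 0.5001

0.5001


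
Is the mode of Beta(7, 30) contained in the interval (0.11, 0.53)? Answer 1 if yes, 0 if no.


Mode = (a-1)/(a+b-2) = 6/35 = 0.1714
Interval: (0.11, 0.53)
Contains mode? 1

1


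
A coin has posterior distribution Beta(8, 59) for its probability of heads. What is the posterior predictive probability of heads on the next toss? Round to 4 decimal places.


Posterior predictive = E[theta] = alpha/(alpha+beta)
= 8/67
= 0.1194

0.1194


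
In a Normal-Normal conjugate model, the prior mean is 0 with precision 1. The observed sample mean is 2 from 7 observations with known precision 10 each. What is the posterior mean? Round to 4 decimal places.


Posterior precision = tau0 + n*tau = 1 + 7*10 = 71
Posterior mean = (tau0*mu0 + n*tau*xbar) / posterior_precision
= (1*0 + 7*10*2) / 71
= 140 / 71 = 1.9718

1.9718


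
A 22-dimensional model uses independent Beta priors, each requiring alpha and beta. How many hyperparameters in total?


Per parameter: 2 (alpha and beta).
Total = 22 * 2 = 44

44


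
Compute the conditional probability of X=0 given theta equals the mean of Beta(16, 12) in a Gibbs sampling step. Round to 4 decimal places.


Mean of Beta(16, 12) = 0.5714
P(X=0 | theta=0.5714) = 0.4286

0.4286


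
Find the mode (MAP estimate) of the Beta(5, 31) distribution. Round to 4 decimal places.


For Beta(a,b) with a,b > 1:
Mode = (a-1)/(a+b-2) = (5-1)/(36-2)
= 4/34 = 0.1176

0.1176


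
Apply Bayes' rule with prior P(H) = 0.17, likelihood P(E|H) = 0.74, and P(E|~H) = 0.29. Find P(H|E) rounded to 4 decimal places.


Step 1: Compute marginal P(E) = P(E|H)P(H) + P(E|~H)P(~H)
= 0.74*0.17 + 0.29*0.83 = 0.3665
Step 2: P(H|E) = P(E|H)P(H)/P(E) = 0.1258/0.3665
= 0.3432

0.3432


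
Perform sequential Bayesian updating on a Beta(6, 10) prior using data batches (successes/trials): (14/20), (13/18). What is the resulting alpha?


Accumulate successes: 27
Posterior alpha = prior alpha + sum of successes
= 6 + 27 = 33

33


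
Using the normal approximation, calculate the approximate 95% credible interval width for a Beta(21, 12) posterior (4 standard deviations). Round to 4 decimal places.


Var(Beta) = 21*12/(33^2 * 34) = 0.0068
SD = 0.0825
Width ~ 4*SD = 0.33

0.33


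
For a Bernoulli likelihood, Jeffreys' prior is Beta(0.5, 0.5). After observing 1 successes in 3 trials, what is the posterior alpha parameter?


Jeffreys' prior for Bernoulli is Beta(0.5, 0.5).
Posterior is Beta(0.5 + k, 0.5 + n - k).
Posterior alpha = 0.5 + k = 0.5 + 1 = 1.5

1.5


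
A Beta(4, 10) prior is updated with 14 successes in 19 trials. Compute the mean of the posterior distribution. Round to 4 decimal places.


After update: Beta(18, 15)
Mean = 18 / (18 + 15) = 18 / 33
= 0.5455

0.5455


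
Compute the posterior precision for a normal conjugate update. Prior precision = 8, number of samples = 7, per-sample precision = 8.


tau_post = tau_0 + n * tau
= 8 + 7 * 8 = 64

64


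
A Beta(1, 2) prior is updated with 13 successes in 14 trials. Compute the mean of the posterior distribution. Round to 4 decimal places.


After update: Beta(14, 3)
Mean = 14 / (14 + 3) = 14 / 17
= 0.8235

0.8235


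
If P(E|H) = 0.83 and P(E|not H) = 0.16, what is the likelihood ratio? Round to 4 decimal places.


Likelihood ratio = P(E|H) / P(E|not H)
= 0.83 / 0.16
= 5.1875

5.1875


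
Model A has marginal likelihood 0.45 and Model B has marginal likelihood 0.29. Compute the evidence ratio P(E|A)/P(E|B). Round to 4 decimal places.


Evidence ratio = P(E|A) / P(E|B)
= 0.45 / 0.29
= 1.5517

1.5517


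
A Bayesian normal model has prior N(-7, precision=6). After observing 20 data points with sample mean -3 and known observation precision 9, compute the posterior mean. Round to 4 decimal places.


Posterior mean = (prior_precision * prior_mean + n * data_precision * data_mean) / (prior_precision + n * data_precision)
Numerator = 6*-7 + 20*9*-3 = -582
Denominator = 6 + 20*9 = 186
Posterior mean = -3.129

-3.129
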